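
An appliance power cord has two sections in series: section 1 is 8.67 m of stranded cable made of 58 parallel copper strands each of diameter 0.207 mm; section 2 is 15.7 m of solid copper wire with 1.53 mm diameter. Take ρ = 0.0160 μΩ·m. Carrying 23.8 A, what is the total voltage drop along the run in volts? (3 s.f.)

ρ = 0.0160 μΩ·m = 1.60×10^-8 Ω·m
Section 1: A_strand = π(1.0350e-04)² = 3.365e-08 m²; R₁ = ρL/(N·A_s) = (1.60×10^-8)(8.67)/(58×3.365e-08) = 0.07107 Ω
Section 2: A = π(d/2)² = π(7.6500e-04 m)² = 1.839e-06 m²
R₂ = (1.60×10^-8)(15.7)/(1.839e-06) = 0.1366 Ω
R = R₁ + R₂ = 0.2077 Ω
V = IR = 23.8 × 0.2077 = 4.94 V

4.94 V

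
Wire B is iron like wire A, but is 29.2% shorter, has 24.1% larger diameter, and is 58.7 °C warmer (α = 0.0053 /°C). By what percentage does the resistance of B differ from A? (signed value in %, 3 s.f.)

-39.7%

R ∝ ρL/d² with ρ ∝ (1+αΔT), so R_B/R_A = (1 − 29.2/100) × (1 + 24.1/100)⁻² × (1 + 0.0053×58.7)
= 0.708 × 0.6493 × 1.311 = 0.6027
(R_B − R_A)/R_A = 0.6027 − 1 = -39.7%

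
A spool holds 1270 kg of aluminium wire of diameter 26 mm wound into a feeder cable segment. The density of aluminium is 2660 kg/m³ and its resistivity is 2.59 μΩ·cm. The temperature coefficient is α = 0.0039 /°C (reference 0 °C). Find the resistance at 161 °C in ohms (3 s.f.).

0.0714 Ω

ρ = 2.59 μΩ·cm = 2.59×10^-8 Ω·m
A = π(d/2)² = π(1.3000e-02 m)² = 5.3093e-04 m²
L = m/(density·A) = 1270/(2660×5.3093e-04) = 899.3 m
R = ρL/A = (2.59×10^-8)(899.3)/(5.3093e-04) = 0.04387 Ω
R(161 °C) = 0.04387 × (1 + 0.0039×161) = 0.0714 Ω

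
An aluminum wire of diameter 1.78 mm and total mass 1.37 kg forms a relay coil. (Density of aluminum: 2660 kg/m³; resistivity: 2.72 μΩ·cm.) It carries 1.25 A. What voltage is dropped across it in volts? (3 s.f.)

ρ = 2.72 μΩ·cm = 2.72×10^-8 Ω·m
A = π(d/2)² = π(8.9000e-04 m)² = 2.4885e-06 m²
L = m/(density·A) = 1.37/(2660×2.4885e-06) = 207 m
R = ρL/A = (2.72×10^-8)(207)/(2.4885e-06) = 2.262 Ω
V = IR = 1.25 × 2.262 = 2.83 V

2.83 V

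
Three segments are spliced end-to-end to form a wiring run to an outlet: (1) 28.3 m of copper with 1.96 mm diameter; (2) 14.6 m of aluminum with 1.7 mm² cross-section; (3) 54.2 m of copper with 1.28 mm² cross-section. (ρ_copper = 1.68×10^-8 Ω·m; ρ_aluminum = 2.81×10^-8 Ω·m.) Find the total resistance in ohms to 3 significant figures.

Seg 1: A = π(d/2)² = π(9.8000e-04 m)² = 3.017e-06 m²
R_1 = (1.68×10^-8)(28.3)/(3.017e-06) = 0.1576 Ω
Seg 2: A = 1.7 mm² = 1.700e-06 m²
R_2 = (2.81×10^-8)(14.6)/(1.700e-06) = 0.2413 Ω
Seg 3: A = 1.28 mm² = 1.280e-06 m²
R_3 = (1.68×10^-8)(54.2)/(1.280e-06) = 0.7114 Ω
R_total = R_1 + R_2 + R_3 = 1.11 Ω

1.11 Ω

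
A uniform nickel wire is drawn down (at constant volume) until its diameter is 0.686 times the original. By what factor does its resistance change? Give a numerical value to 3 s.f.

4.52

Volume constant ⇒ L' = L/r² with r = 0.686. R' = ρL'/A' = ρ(L/r²)/(πr²d₀²/4) = R/r⁴.
Factor = 4.52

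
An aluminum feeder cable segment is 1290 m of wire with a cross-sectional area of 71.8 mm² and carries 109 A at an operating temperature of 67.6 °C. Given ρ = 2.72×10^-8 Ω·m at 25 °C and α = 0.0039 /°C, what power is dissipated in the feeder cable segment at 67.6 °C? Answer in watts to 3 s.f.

6770 W

A = 71.8 mm² = 7.180e-05 m²
R₍25₎ = ρL/A = (2.72×10^-8)(1290)/(7.180e-05) = 0.4887 Ω
R₍67.6₎ = R₍25₎(1 + αΔT) = 0.4887 × (1 + 0.0039×42.6) = 0.5699 Ω
P = I²R = (109)² × 0.5699 = 6770 W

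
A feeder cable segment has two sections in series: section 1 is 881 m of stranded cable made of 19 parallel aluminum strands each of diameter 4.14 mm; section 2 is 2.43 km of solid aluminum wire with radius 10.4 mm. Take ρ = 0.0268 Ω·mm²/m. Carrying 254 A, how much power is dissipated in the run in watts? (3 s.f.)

ρ = 0.0268 Ω·mm²/m = 2.68×10^-8 Ω·m
Section 1: A_strand = π(2.0700e-03)² = 1.346e-05 m²; R₁ = ρL/(N·A_s) = (2.68×10^-8)(881)/(19×1.346e-05) = 0.09231 Ω
Section 2: A = πr² = π(1.0400e-02 m)² = 3.398e-04 m²
R₂ = (2.68×10^-8)(2430)/(3.398e-04) = 0.1917 Ω
R = R₁ + R₂ = 0.284 Ω
P = I²R = (254)² × 0.284 = 18300 W

18300 W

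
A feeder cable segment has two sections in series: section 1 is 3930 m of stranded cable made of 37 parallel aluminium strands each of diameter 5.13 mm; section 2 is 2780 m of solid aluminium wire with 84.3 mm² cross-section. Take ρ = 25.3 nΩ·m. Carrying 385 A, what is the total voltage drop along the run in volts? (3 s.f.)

ρ = 25.3 nΩ·m = 2.53×10^-8 Ω·m
Section 1: A_strand = π(2.5650e-03)² = 2.067e-05 m²; R₁ = ρL/(N·A_s) = (2.53×10^-8)(3930)/(37×2.067e-05) = 0.13 Ω
Section 2: A = 84.3 mm² = 8.430e-05 m²
R₂ = (2.53×10^-8)(2780)/(8.430e-05) = 0.8343 Ω
R = R₁ + R₂ = 0.9643 Ω
V = IR = 385 × 0.9643 = 371 V

371 V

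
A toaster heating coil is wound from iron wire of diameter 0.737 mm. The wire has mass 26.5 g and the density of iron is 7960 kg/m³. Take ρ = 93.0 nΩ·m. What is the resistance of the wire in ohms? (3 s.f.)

ρ = 93.0 nΩ·m = 9.30×10^-8 Ω·m
A = π(d/2)² = π(3.6850e-04 m)² = 4.2660e-07 m²
L = m/(density·A) = 0.0265/(7960×4.2660e-07) = 7.804 m
R = ρL/A = (9.30×10^-8)(7.804)/(4.2660e-07) = 1.70 Ω

1.70 Ω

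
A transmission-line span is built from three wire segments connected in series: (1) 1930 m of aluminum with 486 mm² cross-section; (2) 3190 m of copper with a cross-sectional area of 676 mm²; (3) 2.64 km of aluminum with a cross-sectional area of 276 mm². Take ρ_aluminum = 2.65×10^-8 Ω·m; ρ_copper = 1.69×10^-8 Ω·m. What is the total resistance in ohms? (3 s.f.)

0.438 Ω

Seg 1: A = 486 mm² = 4.860e-04 m²
R_1 = (2.65×10^-8)(1930)/(4.860e-04) = 0.1052 Ω
Seg 2: A = 676 mm² = 6.760e-04 m²
R_2 = (1.69×10^-8)(3190)/(6.760e-04) = 0.07975 Ω
Seg 3: A = 276 mm² = 2.760e-04 m²
R_3 = (2.65×10^-8)(2640)/(2.760e-04) = 0.2535 Ω
R_total = R_1 + R_2 + R_3 = 0.438 Ω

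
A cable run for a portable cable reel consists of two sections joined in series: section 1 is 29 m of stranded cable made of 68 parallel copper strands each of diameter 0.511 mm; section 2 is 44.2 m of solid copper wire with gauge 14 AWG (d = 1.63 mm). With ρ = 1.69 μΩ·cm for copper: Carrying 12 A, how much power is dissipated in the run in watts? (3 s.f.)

56.6 W

ρ = 1.69 μΩ·cm = 1.69×10^-8 Ω·m
Section 1: A_strand = π(2.5550e-04)² = 2.051e-07 m²; R₁ = ρL/(N·A_s) = (1.69×10^-8)(29)/(68×2.051e-07) = 0.03514 Ω
Section 2: A = π(1.63/2 mm)² = π(8.1500e-04 m)² = 2.087e-06 m²
R₂ = (1.69×10^-8)(44.2)/(2.087e-06) = 0.358 Ω
R = R₁ + R₂ = 0.3931 Ω
P = I²R = (12)² × 0.3931 = 56.6 W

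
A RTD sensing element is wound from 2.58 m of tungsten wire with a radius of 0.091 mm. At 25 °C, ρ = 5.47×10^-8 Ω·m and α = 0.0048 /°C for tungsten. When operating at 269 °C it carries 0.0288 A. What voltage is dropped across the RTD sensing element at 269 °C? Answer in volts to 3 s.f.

A = πr² = π(9.1000e-05 m)² = 2.602e-08 m²
R₍25₎ = ρL/A = (5.47×10^-8)(2.58)/(2.602e-08) = 5.425 Ω
R₍269₎ = R₍25₎(1 + αΔT) = 5.425 × (1 + 0.0048×244) = 11.78 Ω
V = IR = 0.0288 × 11.78 = 0.339 V

0.339 V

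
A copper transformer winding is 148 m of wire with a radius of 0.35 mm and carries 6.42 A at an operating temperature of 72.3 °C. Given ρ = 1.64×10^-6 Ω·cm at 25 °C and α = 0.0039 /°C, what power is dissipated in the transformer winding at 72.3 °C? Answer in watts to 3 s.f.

ρ = 1.64×10^-6 Ω·cm = 1.64×10^-8 Ω·m
A = πr² = π(3.5000e-04 m)² = 3.848e-07 m²
R₍25₎ = ρL/A = (1.64×10^-8)(148)/(3.848e-07) = 6.307 Ω
R₍72.3₎ = R₍25₎(1 + αΔT) = 6.307 × (1 + 0.0039×47.3) = 7.47 Ω
P = I²R = (6.42)² × 7.47 = 308 W

308 W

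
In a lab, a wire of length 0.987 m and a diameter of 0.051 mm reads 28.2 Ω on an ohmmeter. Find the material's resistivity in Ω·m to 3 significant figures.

A = π(d/2)² = π(2.5500e-05 m)² = 2.043e-09 m²
ρ = RA/L = (28.2)(2.043e-09)/(0.987) = 5.84×10^-8 Ω·m

5.84×10^-8 Ω·m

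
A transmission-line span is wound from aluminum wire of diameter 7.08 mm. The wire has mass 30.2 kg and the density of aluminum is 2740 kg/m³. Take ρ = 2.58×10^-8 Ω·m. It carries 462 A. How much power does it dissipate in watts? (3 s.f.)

39200 W

A = π(d/2)² = π(3.5400e-03 m)² = 3.9369e-05 m²
L = m/(density·A) = 30.2/(2740×3.9369e-05) = 280 m
R = ρL/A = (2.58×10^-8)(280)/(3.9369e-05) = 0.1835 Ω
P = I²R = (462)² × 0.1835 = 39200 W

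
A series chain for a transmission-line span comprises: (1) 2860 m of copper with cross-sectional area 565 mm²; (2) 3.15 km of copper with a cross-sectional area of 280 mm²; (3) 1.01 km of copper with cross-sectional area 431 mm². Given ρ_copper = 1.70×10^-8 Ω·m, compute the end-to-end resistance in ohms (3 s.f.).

Seg 1: A = 565 mm² = 5.650e-04 m²
R_1 = (1.70×10^-8)(2860)/(5.650e-04) = 0.08605 Ω
Seg 2: A = 280 mm² = 2.800e-04 m²
R_2 = (1.70×10^-8)(3150)/(2.800e-04) = 0.1913 Ω
Seg 3: A = 431 mm² = 4.310e-04 m²
R_3 = (1.70×10^-8)(1010)/(4.310e-04) = 0.03984 Ω
R_total = R_1 + R_2 + R_3 = 0.317 Ω

0.317 Ω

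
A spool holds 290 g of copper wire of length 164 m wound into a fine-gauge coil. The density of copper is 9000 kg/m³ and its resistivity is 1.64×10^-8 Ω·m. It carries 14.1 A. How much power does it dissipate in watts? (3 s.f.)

2720 W

A = m/(density·L) = 0.29/(9000×164) = 1.9648e-07 m²
R = ρL/A = (1.64×10^-8)(164)/(1.9648e-07) = 13.69 Ω
P = I²R = (14.1)² × 13.69 = 2720 W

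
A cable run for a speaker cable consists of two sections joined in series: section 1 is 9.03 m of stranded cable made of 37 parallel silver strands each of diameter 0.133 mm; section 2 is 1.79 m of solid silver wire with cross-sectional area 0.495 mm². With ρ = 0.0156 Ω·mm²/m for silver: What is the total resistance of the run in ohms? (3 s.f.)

ρ = 0.0156 Ω·mm²/m = 1.56×10^-8 Ω·m
Section 1: A_strand = π(6.6500e-05)² = 1.389e-08 m²; R₁ = ρL/(N·A_s) = (1.56×10^-8)(9.03)/(37×1.389e-08) = 0.274 Ω
Section 2: A = 0.495 mm² = 4.950e-07 m²
R₂ = (1.56×10^-8)(1.79)/(4.950e-07) = 0.05641 Ω
R = R₁ + R₂ = 0.330 Ω

0.330 Ω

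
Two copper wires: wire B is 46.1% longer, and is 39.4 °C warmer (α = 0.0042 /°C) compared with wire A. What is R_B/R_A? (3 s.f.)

R ∝ ρL/d² with ρ ∝ (1+αΔT), so R_B/R_A = (1 + 46.1/100) × (1 + 0.0042×39.4)
= 1.461 × 1.165 = 1.70

1.70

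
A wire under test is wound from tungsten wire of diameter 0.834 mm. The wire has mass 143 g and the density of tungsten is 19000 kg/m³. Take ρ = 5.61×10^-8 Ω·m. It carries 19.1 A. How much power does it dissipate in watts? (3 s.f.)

516 W

A = π(d/2)² = π(4.1700e-04 m)² = 5.4629e-07 m²
L = m/(density·A) = 0.143/(19000×5.4629e-07) = 13.78 m
R = ρL/A = (5.61×10^-8)(13.78)/(5.4629e-07) = 1.415 Ω
P = I²R = (19.1)² × 1.415 = 516 W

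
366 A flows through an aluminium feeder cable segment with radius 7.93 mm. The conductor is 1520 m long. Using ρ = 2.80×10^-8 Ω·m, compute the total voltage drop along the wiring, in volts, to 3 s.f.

78.8 V

A = πr² = π(7.9300e-03 m)² = 1.976e-04 m²
R = ρL/A = (2.80×10^-8)(1520)/(1.976e-04) = 0.2154 Ω
V = IR = 366 × 0.2154 = 78.8 V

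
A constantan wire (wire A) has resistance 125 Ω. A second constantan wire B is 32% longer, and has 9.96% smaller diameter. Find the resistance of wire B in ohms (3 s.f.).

R ∝ L/d², so R_B/R_A = (1 + 32/100) × (1 − 9.96/100)⁻²
= 1.32 × 1.234 = 1.628
R_B = 1.628 × 125 = 204 Ω

204 Ω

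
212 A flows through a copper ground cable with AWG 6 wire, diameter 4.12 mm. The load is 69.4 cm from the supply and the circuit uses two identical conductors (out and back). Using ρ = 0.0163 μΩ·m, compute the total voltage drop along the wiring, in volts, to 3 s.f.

ρ = 0.0163 μΩ·m = 1.63×10^-8 Ω·m
A = π(4.12/2 mm)² = π(2.0600e-03 m)² = 1.333e-05 m²
Total conductor length (both ways) L = 2 × 0.694 = 1.388 m
R = ρL/A = (1.63×10^-8)(1.388)/(1.333e-05) = 0.001697 Ω
V = IR = 212 × 0.001697 = 0.360 V

0.360 V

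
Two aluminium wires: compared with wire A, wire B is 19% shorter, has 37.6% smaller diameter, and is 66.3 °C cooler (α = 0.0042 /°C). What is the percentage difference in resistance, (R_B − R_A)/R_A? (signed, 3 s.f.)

R ∝ ρL/d² with ρ ∝ (1+αΔT), so R_B/R_A = (1 − 19/100) × (1 − 37.6/100)⁻² × (1 − 0.0042×66.3)
= 0.81 × 2.568 × 0.7215 = 1.501
(R_B − R_A)/R_A = 1.501 − 1 = 50.1%

50.1%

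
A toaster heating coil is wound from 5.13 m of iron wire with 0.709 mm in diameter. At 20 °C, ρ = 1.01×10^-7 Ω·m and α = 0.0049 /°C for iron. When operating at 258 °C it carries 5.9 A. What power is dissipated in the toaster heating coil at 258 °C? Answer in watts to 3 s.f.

99.0 W

A = π(d/2)² = π(3.5450e-04 m)² = 3.948e-07 m²
R₍20₎ = ρL/A = (1.01×10^-7)(5.13)/(3.948e-07) = 1.312 Ω
R₍258₎ = R₍20₎(1 + αΔT) = 1.312 × (1 + 0.0049×238) = 2.843 Ω
P = I²R = (5.9)² × 2.843 = 99.0 W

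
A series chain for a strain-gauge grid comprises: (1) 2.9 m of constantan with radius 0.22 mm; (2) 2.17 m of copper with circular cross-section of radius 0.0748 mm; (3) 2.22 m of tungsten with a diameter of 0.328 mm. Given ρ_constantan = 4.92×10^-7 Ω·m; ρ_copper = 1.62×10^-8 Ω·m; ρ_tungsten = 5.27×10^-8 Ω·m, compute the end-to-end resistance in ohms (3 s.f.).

Seg 1: A = πr² = π(2.2000e-04 m)² = 1.521e-07 m²
R_1 = (4.92×10^-7)(2.9)/(1.521e-07) = 9.384 Ω
Seg 2: A = πr² = π(7.4800e-05 m)² = 1.758e-08 m²
R_2 = (1.62×10^-8)(2.17)/(1.758e-08) = 2 Ω
Seg 3: A = π(d/2)² = π(1.6400e-04 m)² = 8.450e-08 m²
R_3 = (5.27×10^-8)(2.22)/(8.450e-08) = 1.385 Ω
R_total = R_1 + R_2 + R_3 = 12.8 Ω

12.8 Ω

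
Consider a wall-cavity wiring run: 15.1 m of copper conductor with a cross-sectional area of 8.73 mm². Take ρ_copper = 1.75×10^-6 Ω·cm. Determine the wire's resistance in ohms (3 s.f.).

ρ = 1.75×10^-6 Ω·cm = 1.75×10^-8 Ω·m
A = 8.73 mm² = 8.730e-06 m²
R = ρL/A = (1.75×10^-8)(15.1 m)/(8.730e-06 m²) = 0.0303 Ω

0.0303 Ω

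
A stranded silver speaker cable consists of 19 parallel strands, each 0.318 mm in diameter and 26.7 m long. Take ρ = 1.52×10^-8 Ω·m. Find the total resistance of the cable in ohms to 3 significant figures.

0.269 Ω

A_strand = π(1.5900e-04 m)² = 7.942e-08 m²
R_strand = ρL/A = (1.52×10^-8)(26.7)/(7.942e-08) = 5.11 Ω
R_total = R_strand/N = 5.11/19 = 0.269 Ω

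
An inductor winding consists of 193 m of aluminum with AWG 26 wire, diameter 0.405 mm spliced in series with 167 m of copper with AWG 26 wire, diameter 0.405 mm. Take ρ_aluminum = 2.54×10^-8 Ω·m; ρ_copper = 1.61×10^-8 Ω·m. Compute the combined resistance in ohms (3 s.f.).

58.9 Ω

Segment 1: A = π(0.405/2 mm)² = π(2.0250e-04 m)² = 1.288e-07 m²
R₁ = ρL/A = (2.54×10^-8)(193)/(1.288e-07) = 38.05 Ω
R₂ = (1.61×10^-8)(167)/(1.288e-07) = 20.87 Ω
R = R₁ + R₂ = 58.9 Ω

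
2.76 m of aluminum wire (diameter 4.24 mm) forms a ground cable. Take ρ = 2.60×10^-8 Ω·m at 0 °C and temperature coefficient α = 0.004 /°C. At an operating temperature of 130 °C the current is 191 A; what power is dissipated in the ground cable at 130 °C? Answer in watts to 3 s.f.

A = π(d/2)² = π(2.1200e-03 m)² = 1.412e-05 m²
R₍0₎ = ρL/A = (2.60×10^-8)(2.76)/(1.412e-05) = 0.005082 Ω
R₍130₎ = R₍0₎(1 + αΔT) = 0.005082 × (1 + 0.004×130) = 0.007725 Ω
P = I²R = (191)² × 0.007725 = 282 W

282 W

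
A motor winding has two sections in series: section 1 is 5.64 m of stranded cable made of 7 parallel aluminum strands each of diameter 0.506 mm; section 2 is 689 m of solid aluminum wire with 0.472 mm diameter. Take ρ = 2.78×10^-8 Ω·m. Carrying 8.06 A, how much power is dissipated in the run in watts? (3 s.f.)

Section 1: A_strand = π(2.5300e-04)² = 2.011e-07 m²; R₁ = ρL/(N·A_s) = (2.78×10^-8)(5.64)/(7×2.011e-07) = 0.1114 Ω
Section 2: A = π(d/2)² = π(2.3600e-04 m)² = 1.750e-07 m²
R₂ = (2.78×10^-8)(689)/(1.750e-07) = 109.5 Ω
R = R₁ + R₂ = 109.6 Ω
P = I²R = (8.06)² × 109.6 = 7120 W

7120 W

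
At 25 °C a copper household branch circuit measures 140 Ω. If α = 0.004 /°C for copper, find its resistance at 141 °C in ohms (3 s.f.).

205 Ω

ΔT = 141 − 25 = 116 °C
R = R₀(1 + αΔT) = 140 × (1 + 0.004×116) = 140 × 1.464 = 205 Ω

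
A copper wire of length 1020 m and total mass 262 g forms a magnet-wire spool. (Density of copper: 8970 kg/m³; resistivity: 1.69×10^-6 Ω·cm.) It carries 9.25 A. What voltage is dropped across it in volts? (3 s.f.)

5570 V

ρ = 1.69×10^-6 Ω·cm = 1.69×10^-8 Ω·m
A = m/(density·L) = 0.262/(8970×1020) = 2.8636e-08 m²
R = ρL/A = (1.69×10^-8)(1020)/(2.8636e-08) = 602 Ω
V = IR = 9.25 × 602 = 5570 V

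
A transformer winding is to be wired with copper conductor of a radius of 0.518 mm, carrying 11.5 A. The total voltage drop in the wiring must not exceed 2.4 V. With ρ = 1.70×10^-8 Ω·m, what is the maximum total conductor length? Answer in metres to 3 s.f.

10.3 m

A = πr² = π(5.1800e-04 m)² = 8.430e-07 m²
L_max = V_max·A/(1·ρI) = (2.4)(8.430e-07)/(1.70×10^-8×11.5) = 10.3 m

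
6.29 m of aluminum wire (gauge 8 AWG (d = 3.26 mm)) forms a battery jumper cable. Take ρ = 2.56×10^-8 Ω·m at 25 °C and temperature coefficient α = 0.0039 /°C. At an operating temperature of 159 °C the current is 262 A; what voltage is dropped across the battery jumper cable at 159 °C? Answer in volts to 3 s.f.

7.70 V

A = π(3.26/2 mm)² = π(1.6300e-03 m)² = 8.347e-06 m²
R₍25₎ = ρL/A = (2.56×10^-8)(6.29)/(8.347e-06) = 0.01929 Ω
R₍159₎ = R₍25₎(1 + αΔT) = 0.01929 × (1 + 0.0039×134) = 0.02937 Ω
V = IR = 262 × 0.02937 = 7.70 V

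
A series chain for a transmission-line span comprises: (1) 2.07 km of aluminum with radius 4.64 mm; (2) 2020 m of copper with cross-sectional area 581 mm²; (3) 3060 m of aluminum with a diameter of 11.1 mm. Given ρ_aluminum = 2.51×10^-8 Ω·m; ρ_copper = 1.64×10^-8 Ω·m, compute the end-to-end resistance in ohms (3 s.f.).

Seg 1: A = πr² = π(4.6400e-03 m)² = 6.764e-05 m²
R_1 = (2.51×10^-8)(2070)/(6.764e-05) = 0.7682 Ω
Seg 2: A = 581 mm² = 5.810e-04 m²
R_2 = (1.64×10^-8)(2020)/(5.810e-04) = 0.05702 Ω
Seg 3: A = π(d/2)² = π(5.5500e-03 m)² = 9.677e-05 m²
R_3 = (2.51×10^-8)(3060)/(9.677e-05) = 0.7937 Ω
R_total = R_1 + R_2 + R_3 = 1.62 Ω

1.62 Ω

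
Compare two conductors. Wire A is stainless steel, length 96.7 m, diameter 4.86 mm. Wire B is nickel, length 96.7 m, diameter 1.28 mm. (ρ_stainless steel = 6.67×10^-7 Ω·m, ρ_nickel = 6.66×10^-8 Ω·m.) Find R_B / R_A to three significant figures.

R ∝ ρL/d², so R_B/R_A = (ρ_B/ρ_A) × (d_A/d_B)²
= (6.66×10^-8/6.67×10^-7) × (4.86/1.28)² = 1.44

1.44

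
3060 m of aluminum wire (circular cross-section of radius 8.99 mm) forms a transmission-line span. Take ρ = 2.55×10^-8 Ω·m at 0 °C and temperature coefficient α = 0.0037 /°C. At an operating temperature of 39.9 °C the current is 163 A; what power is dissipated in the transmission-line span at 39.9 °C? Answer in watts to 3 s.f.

9370 W

A = πr² = π(8.9900e-03 m)² = 2.539e-04 m²
R₍0₎ = ρL/A = (2.55×10^-8)(3060)/(2.539e-04) = 0.3073 Ω
R₍39.9₎ = R₍0₎(1 + αΔT) = 0.3073 × (1 + 0.0037×39.9) = 0.3527 Ω
P = I²R = (163)² × 0.3527 = 9370 W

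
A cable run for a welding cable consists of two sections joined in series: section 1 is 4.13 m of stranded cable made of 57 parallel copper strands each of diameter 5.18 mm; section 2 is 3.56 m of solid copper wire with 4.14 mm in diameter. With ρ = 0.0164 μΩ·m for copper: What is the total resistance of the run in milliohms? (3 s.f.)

ρ = 0.0164 μΩ·m = 1.64×10^-8 Ω·m
Section 1: A_strand = π(2.5900e-03)² = 2.107e-05 m²; R₁ = ρL/(N·A_s) = (1.64×10^-8)(4.13)/(57×2.107e-05) = 5.639×10^-5 Ω
Section 2: A = π(d/2)² = π(2.0700e-03 m)² = 1.346e-05 m²
R₂ = (1.64×10^-8)(3.56)/(1.346e-05) = 0.004337 Ω
R = R₁ + R₂ = 4.39 mΩ

4.39 mΩ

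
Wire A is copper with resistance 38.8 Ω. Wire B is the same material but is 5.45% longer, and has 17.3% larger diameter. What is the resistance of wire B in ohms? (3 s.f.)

R ∝ L/d², so R_B/R_A = (1 + 5.45/100) × (1 + 17.3/100)⁻²
= 1.054 × 0.7268 = 0.7664
R_B = 0.7664 × 38.8 = 29.7 Ω

29.7 Ω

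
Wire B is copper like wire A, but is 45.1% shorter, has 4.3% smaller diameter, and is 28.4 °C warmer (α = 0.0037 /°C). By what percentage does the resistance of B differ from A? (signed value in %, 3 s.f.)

-33.8%

R ∝ ρL/d² with ρ ∝ (1+αΔT), so R_B/R_A = (1 − 45.1/100) × (1 − 4.3/100)⁻² × (1 + 0.0037×28.4)
= 0.549 × 1.092 × 1.105 = 0.6624
(R_B − R_A)/R_A = 0.6624 − 1 = -33.8%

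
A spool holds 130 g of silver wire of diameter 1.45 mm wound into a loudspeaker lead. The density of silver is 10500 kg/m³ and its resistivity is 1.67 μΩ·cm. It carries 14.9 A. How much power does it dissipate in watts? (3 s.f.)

ρ = 1.67 μΩ·cm = 1.67×10^-8 Ω·m
A = π(d/2)² = π(7.2500e-04 m)² = 1.6513e-06 m²
L = m/(density·A) = 0.13/(10500×1.6513e-06) = 7.498 m
R = ρL/A = (1.67×10^-8)(7.498)/(1.6513e-06) = 0.07583 Ω
P = I²R = (14.9)² × 0.07583 = 16.8 W

16.8 W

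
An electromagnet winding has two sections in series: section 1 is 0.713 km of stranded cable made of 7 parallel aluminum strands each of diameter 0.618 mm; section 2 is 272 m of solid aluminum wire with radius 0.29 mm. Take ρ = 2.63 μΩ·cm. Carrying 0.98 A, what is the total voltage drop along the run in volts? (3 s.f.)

ρ = 2.63 μΩ·cm = 2.63×10^-8 Ω·m
Section 1: A_strand = π(3.0900e-04)² = 3.000e-07 m²; R₁ = ρL/(N·A_s) = (2.63×10^-8)(713)/(7×3.000e-07) = 8.931 Ω
Section 2: A = πr² = π(2.9000e-04 m)² = 2.642e-07 m²
R₂ = (2.63×10^-8)(272)/(2.642e-07) = 27.08 Ω
R = R₁ + R₂ = 36.01 Ω
V = IR = 0.98 × 36.01 = 35.3 V

35.3 V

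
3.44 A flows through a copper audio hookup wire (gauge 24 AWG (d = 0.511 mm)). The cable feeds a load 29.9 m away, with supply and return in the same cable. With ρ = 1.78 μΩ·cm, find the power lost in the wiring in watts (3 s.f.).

61.4 W

ρ = 1.78 μΩ·cm = 1.78×10^-8 Ω·m
A = π(0.511/2 mm)² = π(2.5550e-04 m)² = 2.051e-07 m²
Total conductor length (both ways) L = 2 × 29.9 = 59.8 m
R = ρL/A = (1.78×10^-8)(59.8)/(2.051e-07) = 5.19 Ω
P = I²R = (3.44)² × 5.19 = 61.4 W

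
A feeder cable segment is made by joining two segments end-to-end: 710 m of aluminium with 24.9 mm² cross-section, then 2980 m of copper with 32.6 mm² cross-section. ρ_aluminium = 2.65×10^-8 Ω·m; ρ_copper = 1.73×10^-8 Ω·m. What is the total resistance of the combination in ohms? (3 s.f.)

2.34 Ω

Segment 1: A = 24.9 mm² = 2.490e-05 m²
R₁ = ρL/A = (2.65×10^-8)(710)/(2.490e-05) = 0.7556 Ω
Segment 2: A = 32.6 mm² = 3.260e-05 m²
R₂ = (1.73×10^-8)(2980)/(3.260e-05) = 1.581 Ω
R = R₁ + R₂ = 2.34 Ω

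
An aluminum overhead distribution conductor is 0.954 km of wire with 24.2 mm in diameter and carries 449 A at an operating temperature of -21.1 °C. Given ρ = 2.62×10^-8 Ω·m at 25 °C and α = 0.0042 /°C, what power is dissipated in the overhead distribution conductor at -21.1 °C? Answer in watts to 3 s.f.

A = π(d/2)² = π(1.2100e-02 m)² = 4.600e-04 m²
R₍25₎ = ρL/A = (2.62×10^-8)(954)/(4.600e-04) = 0.05434 Ω
R₍-21.1₎ = R₍25₎(1 + αΔT) = 0.05434 × (1 + 0.0042×-46.1) = 0.04382 Ω
P = I²R = (449)² × 0.04382 = 8830 W

8830 W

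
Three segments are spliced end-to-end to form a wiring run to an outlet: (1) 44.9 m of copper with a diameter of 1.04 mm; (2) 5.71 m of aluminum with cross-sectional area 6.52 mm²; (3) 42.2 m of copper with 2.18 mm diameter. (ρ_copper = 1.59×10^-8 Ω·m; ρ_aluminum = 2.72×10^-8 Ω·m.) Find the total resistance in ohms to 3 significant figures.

1.04 Ω

Seg 1: A = π(d/2)² = π(5.2000e-04 m)² = 8.495e-07 m²
R_1 = (1.59×10^-8)(44.9)/(8.495e-07) = 0.8404 Ω
Seg 2: A = 6.52 mm² = 6.520e-06 m²
R_2 = (2.72×10^-8)(5.71)/(6.520e-06) = 0.02382 Ω
Seg 3: A = π(d/2)² = π(1.0900e-03 m)² = 3.733e-06 m²
R_3 = (1.59×10^-8)(42.2)/(3.733e-06) = 0.1798 Ω
R_total = R_1 + R_2 + R_3 = 1.04 Ω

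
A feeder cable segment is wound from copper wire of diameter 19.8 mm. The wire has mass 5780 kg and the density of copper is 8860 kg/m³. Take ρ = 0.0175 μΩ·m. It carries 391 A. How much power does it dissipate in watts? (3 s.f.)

18400 W

ρ = 0.0175 μΩ·m = 1.75×10^-8 Ω·m
A = π(d/2)² = π(9.9000e-03 m)² = 3.0791e-04 m²
L = m/(density·A) = 5780/(8860×3.0791e-04) = 2119 m
R = ρL/A = (1.75×10^-8)(2119)/(3.0791e-04) = 0.1204 Ω
P = I²R = (391)² × 0.1204 = 18400 W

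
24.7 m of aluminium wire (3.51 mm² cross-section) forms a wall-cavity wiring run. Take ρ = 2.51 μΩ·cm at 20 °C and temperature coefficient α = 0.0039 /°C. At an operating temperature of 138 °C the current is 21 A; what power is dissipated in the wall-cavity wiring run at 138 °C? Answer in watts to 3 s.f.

ρ = 2.51 μΩ·cm = 2.51×10^-8 Ω·m
A = 3.51 mm² = 3.510e-06 m²
R₍20₎ = ρL/A = (2.51×10^-8)(24.7)/(3.510e-06) = 0.1766 Ω
R₍138₎ = R₍20₎(1 + αΔT) = 0.1766 × (1 + 0.0039×118) = 0.2579 Ω
P = I²R = (21)² × 0.2579 = 114 W

114 W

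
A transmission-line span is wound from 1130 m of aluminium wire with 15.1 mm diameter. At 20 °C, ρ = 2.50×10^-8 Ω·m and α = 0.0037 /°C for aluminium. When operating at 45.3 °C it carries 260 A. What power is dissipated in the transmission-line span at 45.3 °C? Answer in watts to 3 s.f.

A = π(d/2)² = π(7.5500e-03 m)² = 1.791e-04 m²
R₍20₎ = ρL/A = (2.50×10^-8)(1130)/(1.791e-04) = 0.1578 Ω
R₍45.3₎ = R₍20₎(1 + αΔT) = 0.1578 × (1 + 0.0037×25.3) = 0.1725 Ω
P = I²R = (260)² × 0.1725 = 11700 W

11700 W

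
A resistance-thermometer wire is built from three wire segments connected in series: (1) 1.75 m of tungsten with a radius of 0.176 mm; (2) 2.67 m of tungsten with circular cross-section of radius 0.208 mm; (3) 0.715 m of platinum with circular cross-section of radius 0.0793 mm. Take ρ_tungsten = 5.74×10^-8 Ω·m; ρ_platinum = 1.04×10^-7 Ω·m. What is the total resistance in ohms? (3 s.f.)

5.92 Ω

Seg 1: A = πr² = π(1.7600e-04 m)² = 9.731e-08 m²
R_1 = (5.74×10^-8)(1.75)/(9.731e-08) = 1.032 Ω
Seg 2: A = πr² = π(2.0800e-04 m)² = 1.359e-07 m²
R_2 = (5.74×10^-8)(2.67)/(1.359e-07) = 1.128 Ω
Seg 3: A = πr² = π(7.9300e-05 m)² = 1.976e-08 m²
R_3 = (1.04×10^-7)(0.715)/(1.976e-08) = 3.764 Ω
R_total = R_1 + R_2 + R_3 = 5.92 Ω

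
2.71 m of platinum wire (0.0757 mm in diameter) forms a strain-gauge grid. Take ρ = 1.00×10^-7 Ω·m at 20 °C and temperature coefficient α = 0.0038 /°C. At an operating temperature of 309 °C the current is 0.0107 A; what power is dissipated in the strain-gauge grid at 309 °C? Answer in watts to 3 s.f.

A = π(d/2)² = π(3.7850e-05 m)² = 4.501e-09 m²
R₍20₎ = ρL/A = (1.00×10^-7)(2.71)/(4.501e-09) = 60.21 Ω
R₍309₎ = R₍20₎(1 + αΔT) = 60.21 × (1 + 0.0038×289) = 126.3 Ω
P = I²R = (0.0107)² × 126.3 = 0.0145 W

0.0145 W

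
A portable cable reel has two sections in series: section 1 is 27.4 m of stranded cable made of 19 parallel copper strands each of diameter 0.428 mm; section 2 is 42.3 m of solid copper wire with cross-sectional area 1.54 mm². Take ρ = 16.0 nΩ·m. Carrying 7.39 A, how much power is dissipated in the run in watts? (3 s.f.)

ρ = 16.0 nΩ·m = 1.60×10^-8 Ω·m
Section 1: A_strand = π(2.1400e-04)² = 1.439e-07 m²; R₁ = ρL/(N·A_s) = (1.60×10^-8)(27.4)/(19×1.439e-07) = 0.1604 Ω
Section 2: A = 1.54 mm² = 1.540e-06 m²
R₂ = (1.60×10^-8)(42.3)/(1.540e-06) = 0.4395 Ω
R = R₁ + R₂ = 0.5999 Ω
P = I²R = (7.39)² × 0.5999 = 32.8 W

32.8 W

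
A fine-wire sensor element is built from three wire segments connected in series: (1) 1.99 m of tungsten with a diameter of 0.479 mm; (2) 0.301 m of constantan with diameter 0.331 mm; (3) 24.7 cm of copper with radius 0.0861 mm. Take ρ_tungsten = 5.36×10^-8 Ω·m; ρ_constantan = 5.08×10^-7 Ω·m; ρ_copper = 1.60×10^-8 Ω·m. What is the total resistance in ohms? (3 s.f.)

Seg 1: A = π(d/2)² = π(2.3950e-04 m)² = 1.802e-07 m²
R_1 = (5.36×10^-8)(1.99)/(1.802e-07) = 0.5919 Ω
Seg 2: A = π(d/2)² = π(1.6550e-04 m)² = 8.605e-08 m²
R_2 = (5.08×10^-7)(0.301)/(8.605e-08) = 1.777 Ω
Seg 3: A = πr² = π(8.6100e-05 m)² = 2.329e-08 m²
R_3 = (1.60×10^-8)(0.247)/(2.329e-08) = 0.1697 Ω
R_total = R_1 + R_2 + R_3 = 2.54 Ω

2.54 Ω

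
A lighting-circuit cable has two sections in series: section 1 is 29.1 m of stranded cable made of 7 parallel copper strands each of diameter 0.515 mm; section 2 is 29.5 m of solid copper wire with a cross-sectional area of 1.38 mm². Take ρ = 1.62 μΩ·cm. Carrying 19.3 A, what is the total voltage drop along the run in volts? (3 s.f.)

12.9 V

ρ = 1.62 μΩ·cm = 1.62×10^-8 Ω·m
Section 1: A_strand = π(2.5750e-04)² = 2.083e-07 m²; R₁ = ρL/(N·A_s) = (1.62×10^-8)(29.1)/(7×2.083e-07) = 0.3233 Ω
Section 2: A = 1.38 mm² = 1.380e-06 m²
R₂ = (1.62×10^-8)(29.5)/(1.380e-06) = 0.3463 Ω
R = R₁ + R₂ = 0.6696 Ω
V = IR = 19.3 × 0.6696 = 12.9 V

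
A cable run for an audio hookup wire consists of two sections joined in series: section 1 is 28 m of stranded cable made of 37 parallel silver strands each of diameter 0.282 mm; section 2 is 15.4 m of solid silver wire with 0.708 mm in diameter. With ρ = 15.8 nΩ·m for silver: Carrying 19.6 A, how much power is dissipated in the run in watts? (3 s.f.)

ρ = 15.8 nΩ·m = 1.58×10^-8 Ω·m
Section 1: A_strand = π(1.4100e-04)² = 6.246e-08 m²; R₁ = ρL/(N·A_s) = (1.58×10^-8)(28)/(37×6.246e-08) = 0.1914 Ω
Section 2: A = π(d/2)² = π(3.5400e-04 m)² = 3.937e-07 m²
R₂ = (1.58×10^-8)(15.4)/(3.937e-07) = 0.618 Ω
R = R₁ + R₂ = 0.8095 Ω
P = I²R = (19.6)² × 0.8095 = 311 W

311 W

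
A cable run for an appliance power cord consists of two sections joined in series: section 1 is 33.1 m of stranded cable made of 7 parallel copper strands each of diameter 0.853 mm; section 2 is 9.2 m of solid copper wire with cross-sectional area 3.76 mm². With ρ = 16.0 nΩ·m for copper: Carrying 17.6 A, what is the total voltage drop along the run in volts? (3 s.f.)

3.02 V

ρ = 16.0 nΩ·m = 1.60×10^-8 Ω·m
Section 1: A_strand = π(4.2650e-04)² = 5.715e-07 m²; R₁ = ρL/(N·A_s) = (1.60×10^-8)(33.1)/(7×5.715e-07) = 0.1324 Ω
Section 2: A = 3.76 mm² = 3.760e-06 m²
R₂ = (1.60×10^-8)(9.2)/(3.760e-06) = 0.03915 Ω
R = R₁ + R₂ = 0.1715 Ω
V = IR = 17.6 × 0.1715 = 3.02 V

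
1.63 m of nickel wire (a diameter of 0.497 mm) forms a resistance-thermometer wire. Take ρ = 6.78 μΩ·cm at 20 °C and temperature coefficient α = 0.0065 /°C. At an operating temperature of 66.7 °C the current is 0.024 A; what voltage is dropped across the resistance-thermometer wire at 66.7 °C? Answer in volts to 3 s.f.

0.0178 V

ρ = 6.78 μΩ·cm = 6.78×10^-8 Ω·m
A = π(d/2)² = π(2.4850e-04 m)² = 1.940e-07 m²
R₍20₎ = ρL/A = (6.78×10^-8)(1.63)/(1.940e-07) = 0.5697 Ω
R₍66.7₎ = R₍20₎(1 + αΔT) = 0.5697 × (1 + 0.0065×46.7) = 0.7426 Ω
V = IR = 0.024 × 0.7426 = 0.0178 V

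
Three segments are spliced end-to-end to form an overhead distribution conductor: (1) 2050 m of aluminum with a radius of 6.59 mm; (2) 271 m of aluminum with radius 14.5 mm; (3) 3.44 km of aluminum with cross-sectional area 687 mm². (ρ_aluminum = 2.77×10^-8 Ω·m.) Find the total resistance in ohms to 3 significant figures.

Seg 1: A = πr² = π(6.5900e-03 m)² = 1.364e-04 m²
R_1 = (2.77×10^-8)(2050)/(1.364e-04) = 0.4162 Ω
Seg 2: A = πr² = π(1.4500e-02 m)² = 6.605e-04 m²
R_2 = (2.77×10^-8)(271)/(6.605e-04) = 0.01136 Ω
Seg 3: A = 687 mm² = 6.870e-04 m²
R_3 = (2.77×10^-8)(3440)/(6.870e-04) = 0.1387 Ω
R_total = R_1 + R_2 + R_3 = 0.566 Ω

0.566 Ω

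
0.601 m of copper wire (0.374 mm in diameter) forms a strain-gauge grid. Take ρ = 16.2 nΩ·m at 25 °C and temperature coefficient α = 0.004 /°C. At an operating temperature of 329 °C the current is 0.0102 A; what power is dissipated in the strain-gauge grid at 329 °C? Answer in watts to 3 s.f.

2.04×10^-5 W

ρ = 16.2 nΩ·m = 1.62×10^-8 Ω·m
A = π(d/2)² = π(1.8700e-04 m)² = 1.099e-07 m²
R₍25₎ = ρL/A = (1.62×10^-8)(0.601)/(1.099e-07) = 0.08863 Ω
R₍329₎ = R₍25₎(1 + αΔT) = 0.08863 × (1 + 0.004×304) = 0.1964 Ω
P = I²R = (0.0102)² × 0.1964 = 2.04×10^-5 W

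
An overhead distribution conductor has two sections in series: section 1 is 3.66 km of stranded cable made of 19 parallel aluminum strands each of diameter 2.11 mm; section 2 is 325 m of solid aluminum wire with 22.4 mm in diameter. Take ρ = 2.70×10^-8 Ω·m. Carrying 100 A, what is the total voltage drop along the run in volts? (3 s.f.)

Section 1: A_strand = π(1.0550e-03)² = 3.497e-06 m²; R₁ = ρL/(N·A_s) = (2.70×10^-8)(3660)/(19×3.497e-06) = 1.487 Ω
Section 2: A = π(d/2)² = π(1.1200e-02 m)² = 3.941e-04 m²
R₂ = (2.70×10^-8)(325)/(3.941e-04) = 0.02227 Ω
R = R₁ + R₂ = 1.51 Ω
V = IR = 100 × 1.51 = 151 V

151 V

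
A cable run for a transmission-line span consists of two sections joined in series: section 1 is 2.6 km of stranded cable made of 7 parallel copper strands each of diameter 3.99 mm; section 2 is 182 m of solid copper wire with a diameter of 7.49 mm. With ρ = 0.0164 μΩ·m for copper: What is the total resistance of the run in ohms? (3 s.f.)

0.555 Ω

ρ = 0.0164 μΩ·m = 1.64×10^-8 Ω·m
Section 1: A_strand = π(1.9950e-03)² = 1.250e-05 m²; R₁ = ρL/(N·A_s) = (1.64×10^-8)(2600)/(7×1.250e-05) = 0.4872 Ω
Section 2: A = π(d/2)² = π(3.7450e-03 m)² = 4.406e-05 m²
R₂ = (1.64×10^-8)(182)/(4.406e-05) = 0.06774 Ω
R = R₁ + R₂ = 0.555 Ω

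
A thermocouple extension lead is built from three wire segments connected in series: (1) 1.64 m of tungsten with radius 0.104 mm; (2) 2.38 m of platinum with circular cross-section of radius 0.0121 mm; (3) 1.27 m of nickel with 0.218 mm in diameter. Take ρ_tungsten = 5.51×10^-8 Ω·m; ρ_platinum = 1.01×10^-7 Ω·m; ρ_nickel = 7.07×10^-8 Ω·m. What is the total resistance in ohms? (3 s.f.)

528 Ω

Seg 1: A = πr² = π(1.0400e-04 m)² = 3.398e-08 m²
R_1 = (5.51×10^-8)(1.64)/(3.398e-08) = 2.659 Ω
Seg 2: A = πr² = π(1.2100e-05 m)² = 4.600e-10 m²
R_2 = (1.01×10^-7)(2.38)/(4.600e-10) = 522.6 Ω
Seg 3: A = π(d/2)² = π(1.0900e-04 m)² = 3.733e-08 m²
R_3 = (7.07×10^-8)(1.27)/(3.733e-08) = 2.406 Ω
R_total = R_1 + R_2 + R_3 = 528 Ω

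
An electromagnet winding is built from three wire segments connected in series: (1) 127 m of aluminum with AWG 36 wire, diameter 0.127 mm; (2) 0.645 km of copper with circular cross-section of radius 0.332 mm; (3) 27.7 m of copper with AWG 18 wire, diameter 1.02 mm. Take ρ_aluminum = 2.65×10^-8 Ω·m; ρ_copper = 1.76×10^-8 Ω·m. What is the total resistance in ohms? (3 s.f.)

Seg 1: A = π(0.127/2 mm)² = π(6.3500e-05 m)² = 1.267e-08 m²
R_1 = (2.65×10^-8)(127)/(1.267e-08) = 265.7 Ω
Seg 2: A = πr² = π(3.3200e-04 m)² = 3.463e-07 m²
R_2 = (1.76×10^-8)(645)/(3.463e-07) = 32.78 Ω
Seg 3: A = π(1.02/2 mm)² = π(5.1000e-04 m)² = 8.171e-07 m²
R_3 = (1.76×10^-8)(27.7)/(8.171e-07) = 0.5966 Ω
R_total = R_1 + R_2 + R_3 = 299 Ω

299 Ω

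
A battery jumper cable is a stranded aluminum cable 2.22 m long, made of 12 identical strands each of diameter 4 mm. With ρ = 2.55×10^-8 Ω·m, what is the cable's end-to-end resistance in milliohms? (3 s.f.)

0.375 mΩ

A_strand = π(2.0000e-03 m)² = 1.257e-05 m²
R_strand = ρL/A = (2.55×10^-8)(2.22)/(1.257e-05) = 0.004505 Ω
R_total = R_strand/N = 0.004505/12 = 0.375 mΩ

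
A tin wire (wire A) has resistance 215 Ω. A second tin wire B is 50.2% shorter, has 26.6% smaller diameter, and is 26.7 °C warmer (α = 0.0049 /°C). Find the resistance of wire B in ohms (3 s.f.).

R ∝ ρL/d² with ρ ∝ (1+αΔT), so R_B/R_A = (1 − 50.2/100) × (1 − 26.6/100)⁻² × (1 + 0.0049×26.7)
= 0.498 × 1.856 × 1.131 = 1.045
R_B = 1.045 × 215 = 225 Ω

225 Ω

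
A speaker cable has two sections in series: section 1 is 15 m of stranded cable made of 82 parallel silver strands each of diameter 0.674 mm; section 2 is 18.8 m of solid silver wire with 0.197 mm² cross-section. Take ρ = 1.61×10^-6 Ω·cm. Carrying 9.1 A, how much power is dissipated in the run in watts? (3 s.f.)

ρ = 1.61×10^-6 Ω·cm = 1.61×10^-8 Ω·m
Section 1: A_strand = π(3.3700e-04)² = 3.568e-07 m²; R₁ = ρL/(N·A_s) = (1.61×10^-8)(15)/(82×3.568e-07) = 0.008255 Ω
Section 2: A = 0.197 mm² = 1.970e-07 m²
R₂ = (1.61×10^-8)(18.8)/(1.970e-07) = 1.536 Ω
R = R₁ + R₂ = 1.545 Ω
P = I²R = (9.1)² × 1.545 = 128 W

128 W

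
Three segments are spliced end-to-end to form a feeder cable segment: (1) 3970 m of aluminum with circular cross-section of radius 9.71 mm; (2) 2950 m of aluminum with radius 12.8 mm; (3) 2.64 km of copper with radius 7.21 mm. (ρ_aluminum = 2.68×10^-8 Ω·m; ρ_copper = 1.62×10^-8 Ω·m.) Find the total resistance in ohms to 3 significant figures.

Seg 1: A = πr² = π(9.7100e-03 m)² = 2.962e-04 m²
R_1 = (2.68×10^-8)(3970)/(2.962e-04) = 0.3592 Ω
Seg 2: A = πr² = π(1.2800e-02 m)² = 5.147e-04 m²
R_2 = (2.68×10^-8)(2950)/(5.147e-04) = 0.1536 Ω
Seg 3: A = πr² = π(7.2100e-03 m)² = 1.633e-04 m²
R_3 = (1.62×10^-8)(2640)/(1.633e-04) = 0.2619 Ω
R_total = R_1 + R_2 + R_3 = 0.775 Ω

0.775 Ω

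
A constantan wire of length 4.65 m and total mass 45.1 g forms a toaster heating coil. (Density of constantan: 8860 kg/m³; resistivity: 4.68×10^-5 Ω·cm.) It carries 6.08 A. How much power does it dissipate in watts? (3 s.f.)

73.5 W

ρ = 4.68×10^-5 Ω·cm = 4.68×10^-7 Ω·m
A = m/(density·L) = 0.0451/(8860×4.65) = 1.0947e-06 m²
R = ρL/A = (4.68×10^-7)(4.65)/(1.0947e-06) = 1.988 Ω
P = I²R = (6.08)² × 1.988 = 73.5 W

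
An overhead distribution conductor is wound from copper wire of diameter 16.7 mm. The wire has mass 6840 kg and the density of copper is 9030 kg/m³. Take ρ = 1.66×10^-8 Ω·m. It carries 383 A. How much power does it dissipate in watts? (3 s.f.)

A = π(d/2)² = π(8.3500e-03 m)² = 2.1904e-04 m²
L = m/(density·A) = 6840/(9030×2.1904e-04) = 3458 m
R = ρL/A = (1.66×10^-8)(3458)/(2.1904e-04) = 0.2621 Ω
P = I²R = (383)² × 0.2621 = 38400 W

38400 W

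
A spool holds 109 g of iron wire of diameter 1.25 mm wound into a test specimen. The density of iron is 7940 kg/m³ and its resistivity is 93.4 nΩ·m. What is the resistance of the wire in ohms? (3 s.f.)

0.851 Ω

ρ = 93.4 nΩ·m = 9.34×10^-8 Ω·m
A = π(d/2)² = π(6.2500e-04 m)² = 1.2272e-06 m²
L = m/(density·A) = 0.109/(7940×1.2272e-06) = 11.19 m
R = ρL/A = (9.34×10^-8)(11.19)/(1.2272e-06) = 0.851 Ω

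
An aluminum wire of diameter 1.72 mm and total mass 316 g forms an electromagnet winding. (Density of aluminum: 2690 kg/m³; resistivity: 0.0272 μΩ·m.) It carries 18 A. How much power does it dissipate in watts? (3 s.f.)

ρ = 0.0272 μΩ·m = 2.72×10^-8 Ω·m
A = π(d/2)² = π(8.6000e-04 m)² = 2.3235e-06 m²
L = m/(density·A) = 0.316/(2690×2.3235e-06) = 50.56 m
R = ρL/A = (2.72×10^-8)(50.56)/(2.3235e-06) = 0.5918 Ω
P = I²R = (18)² × 0.5918 = 192 W

192 W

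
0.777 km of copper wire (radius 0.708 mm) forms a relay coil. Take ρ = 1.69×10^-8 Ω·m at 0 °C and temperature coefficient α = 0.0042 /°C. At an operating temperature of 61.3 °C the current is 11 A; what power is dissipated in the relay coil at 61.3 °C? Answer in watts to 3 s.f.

A = πr² = π(7.0800e-04 m)² = 1.575e-06 m²
R₍0₎ = ρL/A = (1.69×10^-8)(777)/(1.575e-06) = 8.339 Ω
R₍61.3₎ = R₍0₎(1 + αΔT) = 8.339 × (1 + 0.0042×61.3) = 10.49 Ω
P = I²R = (11)² × 10.49 = 1270 W

1270 W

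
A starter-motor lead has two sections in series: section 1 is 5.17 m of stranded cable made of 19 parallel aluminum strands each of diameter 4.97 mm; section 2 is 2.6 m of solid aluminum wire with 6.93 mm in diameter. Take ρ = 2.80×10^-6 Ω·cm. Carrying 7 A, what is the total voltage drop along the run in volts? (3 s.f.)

ρ = 2.80×10^-6 Ω·cm = 2.80×10^-8 Ω·m
Section 1: A_strand = π(2.4850e-03)² = 1.940e-05 m²; R₁ = ρL/(N·A_s) = (2.80×10^-8)(5.17)/(19×1.940e-05) = 3.927×10^-4 Ω
Section 2: A = π(d/2)² = π(3.4650e-03 m)² = 3.772e-05 m²
R₂ = (2.80×10^-8)(2.6)/(3.772e-05) = 0.00193 Ω
R = R₁ + R₂ = 0.002323 Ω
V = IR = 7 × 0.002323 = 0.0163 V

0.0163 V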